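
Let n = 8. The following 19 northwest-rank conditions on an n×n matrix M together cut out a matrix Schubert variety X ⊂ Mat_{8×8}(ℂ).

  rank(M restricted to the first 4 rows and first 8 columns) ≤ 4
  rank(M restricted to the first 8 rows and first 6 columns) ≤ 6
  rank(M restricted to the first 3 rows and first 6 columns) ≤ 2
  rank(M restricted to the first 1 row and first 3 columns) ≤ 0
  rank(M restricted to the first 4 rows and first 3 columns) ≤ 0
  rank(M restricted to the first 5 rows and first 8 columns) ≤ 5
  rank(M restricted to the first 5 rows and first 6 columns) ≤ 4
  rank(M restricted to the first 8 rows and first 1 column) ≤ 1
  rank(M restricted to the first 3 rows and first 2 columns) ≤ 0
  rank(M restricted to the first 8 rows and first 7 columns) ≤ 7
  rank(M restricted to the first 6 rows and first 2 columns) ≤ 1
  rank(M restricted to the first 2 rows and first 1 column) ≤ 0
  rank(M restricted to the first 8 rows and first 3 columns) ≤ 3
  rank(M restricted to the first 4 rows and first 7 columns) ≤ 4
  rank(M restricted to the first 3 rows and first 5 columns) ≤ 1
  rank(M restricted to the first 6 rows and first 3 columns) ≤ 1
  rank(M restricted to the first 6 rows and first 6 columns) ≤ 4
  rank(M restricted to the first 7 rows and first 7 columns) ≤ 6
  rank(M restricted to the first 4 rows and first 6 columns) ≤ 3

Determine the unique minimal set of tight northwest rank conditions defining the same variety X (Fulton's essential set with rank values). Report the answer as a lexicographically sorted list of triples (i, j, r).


Recovering R(i,j) via the rank-extension bound from the 19 conditions:

  row 1: 0, 0, 0, 1, 1, 1, 1, 1
  row 2: 0, 0, 0, 1, 1, 2, 2, 2
  row 3: 0, 0, 0, 1, 1, 2, 3, 3
  row 4: 0, 0, 0, 1, 2, 3, 4, 4
  row 5: 1, 1, 1, 2, 3, 4, 5, 5
  row 6: 1, 1, 1, 2, 3, 4, 5, 6
  row 7: 1, 2, 2, 3, 4, 5, 6, 7
  row 8: 1, 2, 3, 4, 5, 6, 7, 8

second differences of R give the permutation w = (4, 6, 7, 5, 1, 8, 2, 3).

Rothe diagram D(w) (16 cells), 3 SE-corners (essential conditions):

[(3, 5, 1), (4, 3, 0), (6, 3, 1)]


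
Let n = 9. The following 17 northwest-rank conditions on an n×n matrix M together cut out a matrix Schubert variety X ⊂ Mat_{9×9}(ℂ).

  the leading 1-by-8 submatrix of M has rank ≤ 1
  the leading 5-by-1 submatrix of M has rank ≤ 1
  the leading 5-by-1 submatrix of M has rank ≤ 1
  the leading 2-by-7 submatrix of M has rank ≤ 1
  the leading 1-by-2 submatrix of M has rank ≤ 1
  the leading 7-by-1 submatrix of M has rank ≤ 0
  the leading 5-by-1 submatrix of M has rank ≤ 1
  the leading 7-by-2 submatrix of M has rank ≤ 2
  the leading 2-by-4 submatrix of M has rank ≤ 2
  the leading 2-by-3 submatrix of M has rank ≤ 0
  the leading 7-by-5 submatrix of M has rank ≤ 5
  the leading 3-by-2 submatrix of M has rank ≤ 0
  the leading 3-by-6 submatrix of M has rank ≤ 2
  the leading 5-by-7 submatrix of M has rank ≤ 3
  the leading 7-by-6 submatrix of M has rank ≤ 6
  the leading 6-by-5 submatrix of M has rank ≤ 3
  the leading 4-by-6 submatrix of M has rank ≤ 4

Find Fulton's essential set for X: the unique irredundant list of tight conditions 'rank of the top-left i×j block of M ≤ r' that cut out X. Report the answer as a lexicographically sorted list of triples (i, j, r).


The tightest implied rank at each (i,j), from the 17 conditions:

  0 0 0 1 1 1 1 1 1
  0 0 0 1 1 1 1 2 2
  0 0 1 2 2 2 2 3 3
  0 1 2 3 3 3 3 4 4
  0 1 2 3 3 3 3 4 5
  0 1 2 3 3 4 4 5 6
  0 1 2 3 4 5 5 6 7
  1 2 3 4 5 6 6 7 8
  1 2 3 4 5 6 7 8 9

reading off 1-entries of Δ²R: w = (4, 8, 3, 2, 9, 6, 5, 1, 7).

|D(w)|=19, |Ess(w)|=6:

[(2, 3, 0), (2, 7, 1), (3, 2, 0), (5, 7, 3), (6, 5, 3), (7, 1, 0)]


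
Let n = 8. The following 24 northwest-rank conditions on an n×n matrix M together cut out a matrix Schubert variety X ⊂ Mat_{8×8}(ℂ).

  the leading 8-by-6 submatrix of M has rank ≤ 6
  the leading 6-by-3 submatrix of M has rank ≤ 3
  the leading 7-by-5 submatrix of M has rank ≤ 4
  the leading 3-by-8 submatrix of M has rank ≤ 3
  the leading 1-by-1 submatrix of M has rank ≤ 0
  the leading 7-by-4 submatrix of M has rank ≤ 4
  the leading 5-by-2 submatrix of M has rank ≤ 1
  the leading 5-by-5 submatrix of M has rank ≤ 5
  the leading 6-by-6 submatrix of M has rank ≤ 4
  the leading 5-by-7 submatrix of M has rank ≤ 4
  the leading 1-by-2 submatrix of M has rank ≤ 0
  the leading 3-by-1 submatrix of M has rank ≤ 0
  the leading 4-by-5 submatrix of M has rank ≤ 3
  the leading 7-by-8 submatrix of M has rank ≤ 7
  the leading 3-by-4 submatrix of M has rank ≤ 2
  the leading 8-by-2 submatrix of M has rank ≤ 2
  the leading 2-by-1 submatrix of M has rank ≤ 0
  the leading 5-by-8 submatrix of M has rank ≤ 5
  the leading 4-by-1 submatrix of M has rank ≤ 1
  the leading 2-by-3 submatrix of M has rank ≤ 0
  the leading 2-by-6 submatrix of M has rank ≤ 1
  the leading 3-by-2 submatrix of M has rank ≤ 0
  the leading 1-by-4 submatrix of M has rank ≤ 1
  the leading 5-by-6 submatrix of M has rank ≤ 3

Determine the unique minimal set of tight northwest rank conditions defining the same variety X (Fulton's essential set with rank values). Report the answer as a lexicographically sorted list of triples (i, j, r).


Computing R[i][j] = min implied NW-rank bound (n=8, 24 conditions):

  i=1: 0 0 0 1 1 1 1 1
  i=2: 0 0 0 1 1 1 2 2
  i=3: 0 0 1 2 2 2 3 3
  i=4: 1 1 2 3 3 3 4 4
  i=5: 1 1 2 3 3 3 4 5
  i=6: 1 2 3 4 4 4 5 6
  i=7: 1 2 3 4 4 5 6 7
  i=8: 1 2 3 4 5 6 7 8

giving w = (4, 7, 3, 1, 8, 2, 6, 5) via Δ²R.

Rothe diagram D(w) (14 cells), 6 SE-corners (essential conditions):

[(2, 3, 0), (2, 6, 1), (3, 2, 0), (5, 2, 1), (5, 6, 3), (7, 5, 4)]


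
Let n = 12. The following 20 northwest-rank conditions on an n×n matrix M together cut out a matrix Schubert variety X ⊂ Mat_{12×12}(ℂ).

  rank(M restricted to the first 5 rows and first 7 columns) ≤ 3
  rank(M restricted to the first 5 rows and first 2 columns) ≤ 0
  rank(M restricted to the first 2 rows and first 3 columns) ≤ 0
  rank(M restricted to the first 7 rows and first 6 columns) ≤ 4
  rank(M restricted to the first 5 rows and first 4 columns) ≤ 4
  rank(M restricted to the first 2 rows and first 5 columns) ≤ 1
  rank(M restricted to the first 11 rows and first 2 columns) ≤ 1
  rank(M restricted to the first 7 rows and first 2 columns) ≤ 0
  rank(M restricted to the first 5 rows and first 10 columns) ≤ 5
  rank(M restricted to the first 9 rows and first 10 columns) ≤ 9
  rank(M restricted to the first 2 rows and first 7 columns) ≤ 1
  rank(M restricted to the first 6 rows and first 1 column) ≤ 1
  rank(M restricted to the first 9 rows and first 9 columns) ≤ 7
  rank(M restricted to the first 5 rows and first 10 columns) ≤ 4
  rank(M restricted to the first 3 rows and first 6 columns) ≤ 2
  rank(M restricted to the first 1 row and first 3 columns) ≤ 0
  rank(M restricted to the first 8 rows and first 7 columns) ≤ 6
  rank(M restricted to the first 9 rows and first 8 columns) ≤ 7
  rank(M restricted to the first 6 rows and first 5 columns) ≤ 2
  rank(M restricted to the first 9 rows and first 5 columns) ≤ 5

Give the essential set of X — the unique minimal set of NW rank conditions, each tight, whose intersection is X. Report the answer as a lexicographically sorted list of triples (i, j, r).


Reconstructing r_w from the 20 given conditions:

  R[1]: 0 0 0 1 1 1 1 1 1 1 1 1
  R[2]: 0 0 0 1 1 1 1 2 2 2 2 2
  R[3]: 0 0 1 2 2 2 2 3 3 3 3 3
  R[4]: 0 0 1 2 2 3 3 4 4 4 4 4
  R[5]: 0 0 1 2 2 3 3 4 4 4 5 5
  R[6]: 0 0 1 2 2 3 4 5 5 5 6 6
  R[7]: 0 0 1 2 3 4 5 6 6 6 7 7
  R[8]: 1 1 2 3 4 5 6 7 7 7 8 8
  R[9]: 1 1 2 3 4 5 6 7 7 8 9 9
  R[10]: 1 1 2 3 4 5 6 7 8 9 10 10
  R[11]: 1 1 2 3 4 5 6 7 8 9 10 11
  R[12]: 1 2 3 4 5 6 7 8 9 10 11 12

hence w(1..12) = (4, 8, 3, 6, 11, 7, 5, 1, 10, 9, 12, 2).

ℓ(w)=29; the 8 essential cells (i,j,r):

[(2, 3, 0), (2, 7, 1), (5, 7, 3), (5, 10, 4), (6, 5, 2), (7, 2, 0), (9, 9, 7), (11, 2, 1)]


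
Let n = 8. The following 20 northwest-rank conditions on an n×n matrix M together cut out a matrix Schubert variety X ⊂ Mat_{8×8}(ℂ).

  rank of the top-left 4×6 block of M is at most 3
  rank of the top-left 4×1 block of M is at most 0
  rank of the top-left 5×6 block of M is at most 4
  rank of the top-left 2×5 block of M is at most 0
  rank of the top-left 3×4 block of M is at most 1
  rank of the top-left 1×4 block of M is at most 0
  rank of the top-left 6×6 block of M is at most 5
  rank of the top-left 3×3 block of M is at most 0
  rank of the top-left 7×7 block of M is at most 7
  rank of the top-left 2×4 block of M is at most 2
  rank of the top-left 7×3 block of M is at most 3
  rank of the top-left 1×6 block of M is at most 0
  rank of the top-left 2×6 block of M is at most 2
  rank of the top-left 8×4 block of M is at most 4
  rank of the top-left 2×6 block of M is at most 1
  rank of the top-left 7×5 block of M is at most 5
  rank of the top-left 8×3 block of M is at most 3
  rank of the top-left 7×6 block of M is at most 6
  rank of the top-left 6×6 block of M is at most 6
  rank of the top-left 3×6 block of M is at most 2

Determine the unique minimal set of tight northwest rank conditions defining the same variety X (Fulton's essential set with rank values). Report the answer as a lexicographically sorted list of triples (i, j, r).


Computing R[i][j] = min implied NW-rank bound (n=8, 20 conditions):

  R[1]: 0 0 0 0 0 0 1 1
  R[2]: 0 0 0 0 0 1 2 2
  R[3]: 0 0 0 1 1 2 3 3
  R[4]: 0 1 1 2 2 3 4 4
  R[5]: 1 2 2 3 3 4 5 5
  R[6]: 1 2 3 4 4 5 6 6
  R[7]: 1 2 3 4 5 6 7 7
  R[8]: 1 2 3 4 5 6 7 8

second differences of R give the permutation w = (7, 6, 4, 2, 1, 3, 5, 8).

ℓ(w)=15; the 4 essential cells (i,j,r):

[(1, 6, 0), (2, 5, 0), (3, 3, 0), (4, 1, 0)]


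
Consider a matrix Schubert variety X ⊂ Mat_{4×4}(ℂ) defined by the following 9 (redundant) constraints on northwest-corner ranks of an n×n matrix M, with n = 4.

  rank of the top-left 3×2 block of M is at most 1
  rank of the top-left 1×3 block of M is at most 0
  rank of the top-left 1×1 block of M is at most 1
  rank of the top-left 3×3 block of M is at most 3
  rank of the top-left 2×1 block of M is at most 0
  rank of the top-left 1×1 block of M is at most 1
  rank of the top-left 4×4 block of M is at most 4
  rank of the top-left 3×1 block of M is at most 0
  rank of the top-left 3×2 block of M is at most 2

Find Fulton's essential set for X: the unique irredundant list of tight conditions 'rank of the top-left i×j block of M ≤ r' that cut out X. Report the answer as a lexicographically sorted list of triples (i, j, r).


Computing R[i][j] = min implied NW-rank bound (n=4, 9 conditions):

  row 1: 0, 0, 0, 1
  row 2: 0, 1, 1, 2
  row 3: 0, 1, 2, 3
  row 4: 1, 2, 3, 4

giving w = (4, 2, 3, 1) via Δ²R.

|D(w)|=5, |Ess(w)|=2:

[(1, 3, 0), (3, 1, 0)]


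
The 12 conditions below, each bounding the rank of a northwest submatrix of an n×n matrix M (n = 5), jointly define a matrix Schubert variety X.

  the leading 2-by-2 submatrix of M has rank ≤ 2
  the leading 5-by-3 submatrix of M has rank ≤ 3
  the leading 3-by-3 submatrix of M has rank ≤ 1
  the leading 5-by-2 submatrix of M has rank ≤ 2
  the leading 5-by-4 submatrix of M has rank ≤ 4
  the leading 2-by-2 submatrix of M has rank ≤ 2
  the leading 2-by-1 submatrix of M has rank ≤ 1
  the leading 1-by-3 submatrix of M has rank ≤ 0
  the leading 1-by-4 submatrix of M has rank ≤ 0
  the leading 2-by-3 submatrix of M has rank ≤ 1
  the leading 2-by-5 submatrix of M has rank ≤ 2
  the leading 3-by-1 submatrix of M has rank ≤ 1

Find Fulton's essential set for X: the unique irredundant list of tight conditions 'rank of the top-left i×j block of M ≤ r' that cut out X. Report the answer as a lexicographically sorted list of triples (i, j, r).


Propagating the 12 rank bounds to every northwest block:

  row 1: 0 | 0 | 0 | 0 | 1
  row 2: 1 | 1 | 1 | 1 | 2
  row 3: 1 | 1 | 1 | 2 | 3
  row 4: 1 | 2 | 2 | 3 | 4
  row 5: 1 | 2 | 3 | 4 | 5

reading off 1-entries of Δ²R: w = (5, 1, 4, 2, 3).

|D(w)|=6, |Ess(w)|=2:

[(1, 4, 0), (3, 3, 1)]


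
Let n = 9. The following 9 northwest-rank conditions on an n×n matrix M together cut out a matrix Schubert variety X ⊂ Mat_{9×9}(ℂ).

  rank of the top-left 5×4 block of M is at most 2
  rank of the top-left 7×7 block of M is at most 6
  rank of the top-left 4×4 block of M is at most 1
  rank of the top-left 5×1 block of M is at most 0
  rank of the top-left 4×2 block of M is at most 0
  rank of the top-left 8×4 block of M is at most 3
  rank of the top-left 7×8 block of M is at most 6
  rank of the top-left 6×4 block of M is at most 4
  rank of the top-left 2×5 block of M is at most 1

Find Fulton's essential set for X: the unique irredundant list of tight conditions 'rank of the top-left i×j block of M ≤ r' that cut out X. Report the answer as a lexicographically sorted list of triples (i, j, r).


Recovering R(i,j) via the rank-extension bound from the 9 conditions:

  row 1: 0  0  1  1  1  1  1  1  1
  row 2: 0  0  1  1  1  2  2  2  2
  row 3: 0  0  1  1  2  3  3  3  3
  row 4: 0  0  1  1  2  3  4  4  4
  row 5: 0  1  2  2  3  4  5  5  5
  row 6: 1  2  3  3  4  5  6  6  6
  row 7: 1  2  3  3  4  5  6  6  7
  row 8: 1  2  3  3  4  5  6  7  8
  row 9: 1  2  3  4  5  6  7  8  9

reading off 1-entries of Δ²R: w = (3, 6, 5, 7, 2, 1, 9, 8, 4).

|D(w)|=16, |Ess(w)|=6:

[(2, 5, 1), (4, 2, 0), (4, 4, 1), (5, 1, 0), (7, 8, 6), (8, 4, 3)]


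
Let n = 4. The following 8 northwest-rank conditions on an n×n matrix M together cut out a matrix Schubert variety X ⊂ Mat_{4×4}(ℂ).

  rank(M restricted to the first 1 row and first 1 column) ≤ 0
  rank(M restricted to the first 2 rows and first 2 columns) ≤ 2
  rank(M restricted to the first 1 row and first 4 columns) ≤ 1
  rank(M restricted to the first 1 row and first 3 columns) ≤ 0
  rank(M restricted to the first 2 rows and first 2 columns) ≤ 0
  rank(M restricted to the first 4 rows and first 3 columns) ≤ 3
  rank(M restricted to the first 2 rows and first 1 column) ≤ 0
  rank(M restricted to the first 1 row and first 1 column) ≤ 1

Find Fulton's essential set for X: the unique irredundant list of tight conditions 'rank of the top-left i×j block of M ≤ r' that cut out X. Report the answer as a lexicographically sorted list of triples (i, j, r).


Rank table r_w(4×4) implied by the 8 constraints:

  R[1]: 0 0 0 1
  R[2]: 0 0 1 2
  R[3]: 1 1 2 3
  R[4]: 1 2 3 4

hence w(1..4) = (4, 3, 1, 2).

ℓ(w)=5; the 2 essential cells (i,j,r):

[(1, 3, 0), (2, 2, 0)]


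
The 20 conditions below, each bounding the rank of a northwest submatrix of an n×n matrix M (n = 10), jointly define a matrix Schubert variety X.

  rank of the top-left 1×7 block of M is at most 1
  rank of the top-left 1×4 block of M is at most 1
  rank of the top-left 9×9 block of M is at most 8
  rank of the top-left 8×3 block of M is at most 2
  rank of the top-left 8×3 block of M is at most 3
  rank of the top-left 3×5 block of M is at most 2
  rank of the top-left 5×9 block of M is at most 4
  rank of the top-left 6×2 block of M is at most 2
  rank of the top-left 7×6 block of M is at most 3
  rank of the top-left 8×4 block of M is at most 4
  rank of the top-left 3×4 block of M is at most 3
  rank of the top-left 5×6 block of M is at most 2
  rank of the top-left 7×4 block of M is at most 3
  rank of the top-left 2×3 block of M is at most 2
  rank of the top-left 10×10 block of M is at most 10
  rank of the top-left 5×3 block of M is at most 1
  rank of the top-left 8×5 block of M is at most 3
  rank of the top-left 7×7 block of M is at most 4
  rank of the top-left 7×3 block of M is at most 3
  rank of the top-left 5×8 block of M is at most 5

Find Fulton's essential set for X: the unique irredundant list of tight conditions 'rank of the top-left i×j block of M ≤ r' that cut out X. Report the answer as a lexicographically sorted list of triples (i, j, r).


Recovering R(i,j) via the rank-extension bound from the 20 conditions:

  1 | 1 | 1 | 1 | 1 | 1 | 1 | 1 | 1 | 1
  1 | 1 | 1 | 2 | 2 | 2 | 2 | 2 | 2 | 2
  1 | 1 | 1 | 2 | 2 | 2 | 3 | 3 | 3 | 3
  1 | 1 | 1 | 2 | 2 | 2 | 3 | 4 | 4 | 4
  1 | 1 | 1 | 2 | 2 | 2 | 3 | 4 | 4 | 5
  1 | 2 | 2 | 3 | 3 | 3 | 4 | 5 | 5 | 6
  1 | 2 | 2 | 3 | 3 | 3 | 4 | 5 | 6 | 7
  1 | 2 | 2 | 3 | 3 | 4 | 5 | 6 | 7 | 8
  1 | 2 | 3 | 4 | 4 | 5 | 6 | 7 | 8 | 9
  1 | 2 | 3 | 4 | 5 | 6 | 7 | 8 | 9 | 10

the unique w with this rank table is (1, 4, 7, 8, 10, 2, 9, 6, 3, 5).

ℓ(w)=20; the 6 essential cells (i,j,r):

[(5, 3, 1), (5, 6, 2), (5, 9, 4), (7, 6, 3), (8, 3, 2), (8, 5, 3)]


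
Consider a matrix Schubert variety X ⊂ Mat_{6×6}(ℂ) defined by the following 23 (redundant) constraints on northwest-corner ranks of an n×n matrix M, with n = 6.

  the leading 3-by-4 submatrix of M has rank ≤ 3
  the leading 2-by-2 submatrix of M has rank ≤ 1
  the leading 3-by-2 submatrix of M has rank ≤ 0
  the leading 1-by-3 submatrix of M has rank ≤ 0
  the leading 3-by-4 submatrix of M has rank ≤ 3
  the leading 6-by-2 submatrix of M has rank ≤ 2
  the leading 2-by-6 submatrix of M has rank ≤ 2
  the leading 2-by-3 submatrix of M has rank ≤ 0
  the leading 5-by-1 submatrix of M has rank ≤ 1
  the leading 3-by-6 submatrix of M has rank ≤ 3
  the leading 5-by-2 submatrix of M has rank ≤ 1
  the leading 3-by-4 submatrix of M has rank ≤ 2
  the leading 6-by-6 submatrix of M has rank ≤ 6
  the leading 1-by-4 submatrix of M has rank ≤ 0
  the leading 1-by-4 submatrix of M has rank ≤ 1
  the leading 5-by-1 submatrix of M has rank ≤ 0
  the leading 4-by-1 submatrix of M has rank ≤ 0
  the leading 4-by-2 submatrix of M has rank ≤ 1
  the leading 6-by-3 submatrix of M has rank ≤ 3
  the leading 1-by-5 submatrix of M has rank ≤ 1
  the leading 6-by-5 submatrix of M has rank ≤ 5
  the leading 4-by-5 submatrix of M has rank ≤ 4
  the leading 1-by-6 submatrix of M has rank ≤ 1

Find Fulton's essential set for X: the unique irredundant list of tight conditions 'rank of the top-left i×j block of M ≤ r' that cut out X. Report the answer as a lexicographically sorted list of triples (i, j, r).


Propagating the 23 rank bounds to every northwest block:

  R[1]: 0, 0, 0, 0, 1, 1
  R[2]: 0, 0, 0, 1, 2, 2
  R[3]: 0, 0, 1, 2, 3, 3
  R[4]: 0, 1, 2, 3, 4, 4
  R[5]: 0, 1, 2, 3, 4, 5
  R[6]: 1, 2, 3, 4, 5, 6

so w = (5, 4, 3, 2, 6, 1).

Rothe diagram D(w) (11 cells), 4 SE-corners (essential conditions):

[(1, 4, 0), (2, 3, 0), (3, 2, 0), (5, 1, 0)]


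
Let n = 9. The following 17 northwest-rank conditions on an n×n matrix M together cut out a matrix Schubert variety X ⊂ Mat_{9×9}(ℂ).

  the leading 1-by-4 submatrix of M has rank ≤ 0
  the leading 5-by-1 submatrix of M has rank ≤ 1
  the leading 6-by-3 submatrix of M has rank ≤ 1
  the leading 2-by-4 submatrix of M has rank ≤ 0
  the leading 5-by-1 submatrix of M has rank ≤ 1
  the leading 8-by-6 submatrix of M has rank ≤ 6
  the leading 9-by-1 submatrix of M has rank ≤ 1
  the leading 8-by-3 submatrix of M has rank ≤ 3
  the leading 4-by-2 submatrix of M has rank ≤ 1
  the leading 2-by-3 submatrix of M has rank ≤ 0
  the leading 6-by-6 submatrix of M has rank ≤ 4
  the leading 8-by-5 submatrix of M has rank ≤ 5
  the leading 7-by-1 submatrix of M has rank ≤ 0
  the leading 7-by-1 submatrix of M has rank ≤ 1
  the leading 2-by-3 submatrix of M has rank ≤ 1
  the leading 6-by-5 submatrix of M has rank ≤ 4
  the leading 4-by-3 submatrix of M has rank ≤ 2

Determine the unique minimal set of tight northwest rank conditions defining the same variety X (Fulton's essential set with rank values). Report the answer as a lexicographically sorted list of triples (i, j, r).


Recovering R(i,j) via the rank-extension bound from the 17 conditions:

  row 1: 0 | 0 | 0 | 0 | 1 | 1 | 1 | 1 | 1
  row 2: 0 | 0 | 0 | 0 | 1 | 2 | 2 | 2 | 2
  row 3: 0 | 1 | 1 | 1 | 2 | 3 | 3 | 3 | 3
  row 4: 0 | 1 | 1 | 2 | 3 | 4 | 4 | 4 | 4
  row 5: 0 | 1 | 1 | 2 | 3 | 4 | 5 | 5 | 5
  row 6: 0 | 1 | 1 | 2 | 3 | 4 | 5 | 6 | 6
  row 7: 0 | 1 | 2 | 3 | 4 | 5 | 6 | 7 | 7
  row 8: 1 | 2 | 3 | 4 | 5 | 6 | 7 | 8 | 8
  row 9: 1 | 2 | 3 | 4 | 5 | 6 | 7 | 8 | 9

hence w(1..9) = (5, 6, 2, 4, 7, 8, 3, 1, 9).

Rothe diagram D(w) (16 cells), 3 SE-corners (essential conditions):

[(2, 4, 0), (6, 3, 1), (7, 1, 0)]


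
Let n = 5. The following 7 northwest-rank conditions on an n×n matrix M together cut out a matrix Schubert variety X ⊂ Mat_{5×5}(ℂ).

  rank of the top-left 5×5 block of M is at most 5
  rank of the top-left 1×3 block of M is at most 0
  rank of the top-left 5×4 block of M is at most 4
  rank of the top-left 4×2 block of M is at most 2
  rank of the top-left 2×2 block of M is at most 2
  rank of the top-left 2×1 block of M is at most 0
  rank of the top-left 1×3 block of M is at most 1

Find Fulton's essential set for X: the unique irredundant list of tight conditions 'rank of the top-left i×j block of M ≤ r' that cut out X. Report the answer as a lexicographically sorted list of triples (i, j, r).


Recovering R(i,j) via the rank-extension bound from the 7 conditions:

  0  0  0  1  1
  0  1  1  2  2
  1  2  2  3  3
  1  2  3  4  4
  1  2  3  4  5

second differences of R give the permutation w = (4, 2, 1, 3, 5).

ℓ(w)=4; the 2 essential cells (i,j,r):

[(1, 3, 0), (2, 1, 0)]


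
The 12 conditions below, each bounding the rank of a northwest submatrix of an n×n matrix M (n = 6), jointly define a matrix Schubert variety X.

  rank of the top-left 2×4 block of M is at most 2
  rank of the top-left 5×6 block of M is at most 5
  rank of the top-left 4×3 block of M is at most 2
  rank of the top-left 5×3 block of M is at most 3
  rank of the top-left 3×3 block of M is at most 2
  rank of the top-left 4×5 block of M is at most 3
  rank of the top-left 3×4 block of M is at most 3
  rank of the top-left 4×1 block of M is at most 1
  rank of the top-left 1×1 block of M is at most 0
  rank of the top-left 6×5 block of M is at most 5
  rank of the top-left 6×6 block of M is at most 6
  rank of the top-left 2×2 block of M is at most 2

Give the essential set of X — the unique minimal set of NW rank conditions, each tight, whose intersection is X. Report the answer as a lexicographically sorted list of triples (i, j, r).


Rank table r_w(6×6) implied by the 12 constraints:

  i=1: 0 | 1 | 1 | 1 | 1 | 1
  i=2: 1 | 2 | 2 | 2 | 2 | 2
  i=3: 1 | 2 | 2 | 3 | 3 | 3
  i=4: 1 | 2 | 2 | 3 | 3 | 4
  i=5: 1 | 2 | 3 | 4 | 4 | 5
  i=6: 1 | 2 | 3 | 4 | 5 | 6

the unique w with this rank table is (2, 1, 4, 6, 3, 5).

3 SE-corners of the 4-cell Rothe diagram give Ess(w):

[(1, 1, 0), (4, 3, 2), (4, 5, 3)]


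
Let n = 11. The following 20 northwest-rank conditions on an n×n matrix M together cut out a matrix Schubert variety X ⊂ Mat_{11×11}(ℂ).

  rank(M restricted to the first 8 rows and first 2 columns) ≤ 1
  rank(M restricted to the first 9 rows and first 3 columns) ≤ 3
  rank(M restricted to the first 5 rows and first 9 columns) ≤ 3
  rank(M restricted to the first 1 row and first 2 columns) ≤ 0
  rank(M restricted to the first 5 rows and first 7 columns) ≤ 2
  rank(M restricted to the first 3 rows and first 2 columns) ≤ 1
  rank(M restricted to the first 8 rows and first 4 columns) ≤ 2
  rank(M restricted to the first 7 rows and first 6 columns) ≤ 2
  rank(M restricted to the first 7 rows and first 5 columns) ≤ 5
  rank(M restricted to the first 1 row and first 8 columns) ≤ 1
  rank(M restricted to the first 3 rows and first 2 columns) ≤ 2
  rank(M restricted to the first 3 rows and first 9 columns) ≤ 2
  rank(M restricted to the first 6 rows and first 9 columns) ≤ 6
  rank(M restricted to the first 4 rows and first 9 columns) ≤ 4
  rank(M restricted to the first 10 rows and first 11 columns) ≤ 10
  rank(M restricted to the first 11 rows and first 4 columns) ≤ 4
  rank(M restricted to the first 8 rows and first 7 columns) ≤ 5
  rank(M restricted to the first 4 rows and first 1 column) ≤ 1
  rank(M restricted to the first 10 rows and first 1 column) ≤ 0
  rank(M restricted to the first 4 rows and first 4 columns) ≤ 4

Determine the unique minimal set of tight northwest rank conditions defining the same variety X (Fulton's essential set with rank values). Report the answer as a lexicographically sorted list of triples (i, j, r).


Computing R[i][j] = min implied NW-rank bound (n=11, 20 conditions):

  i=1: 0 0 1 1 1 1 1 1 1 1 1
  i=2: 0 1 2 2 2 2 2 2 2 2 2
  i=3: 0 1 2 2 2 2 2 2 2 3 3
  i=4: 0 1 2 2 2 2 2 3 3 4 4
  i=5: 0 1 2 2 2 2 2 3 3 4 5
  i=6: 0 1 2 2 2 2 3 4 4 5 6
  i=7: 0 1 2 2 2 2 3 4 5 6 7
  i=8: 0 1 2 2 3 3 4 5 6 7 8
  i=9: 0 1 2 3 4 4 5 6 7 8 9
  i=10: 0 1 2 3 4 5 6 7 8 9 10
  i=11: 1 2 3 4 5 6 7 8 9 10 11

the unique w with this rank table is (3, 2, 10, 8, 11, 7, 9, 5, 4, 6, 1).

D(w) has 33 cells with 7 SE-corners; essential set:

[(1, 2, 0), (3, 9, 2), (5, 7, 2), (5, 9, 3), (7, 6, 2), (8, 4, 2), (10, 1, 0)]


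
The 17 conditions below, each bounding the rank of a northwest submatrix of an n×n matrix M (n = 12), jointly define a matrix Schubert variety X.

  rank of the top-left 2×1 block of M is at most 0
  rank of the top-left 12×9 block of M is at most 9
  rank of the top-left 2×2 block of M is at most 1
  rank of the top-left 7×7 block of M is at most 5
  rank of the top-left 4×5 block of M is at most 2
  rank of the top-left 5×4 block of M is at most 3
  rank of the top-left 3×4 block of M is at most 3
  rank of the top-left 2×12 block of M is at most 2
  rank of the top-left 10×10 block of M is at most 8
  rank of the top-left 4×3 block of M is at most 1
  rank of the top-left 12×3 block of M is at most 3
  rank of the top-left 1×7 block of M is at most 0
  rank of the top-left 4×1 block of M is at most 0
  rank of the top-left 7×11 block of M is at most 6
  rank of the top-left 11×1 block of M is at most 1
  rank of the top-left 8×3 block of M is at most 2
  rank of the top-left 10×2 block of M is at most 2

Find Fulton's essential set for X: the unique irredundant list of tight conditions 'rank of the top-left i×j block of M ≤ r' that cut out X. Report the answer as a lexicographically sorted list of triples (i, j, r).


Rank table r_w(12×12) implied by the 17 constraints:

  0, 0, 0, 0, 0, 0, 0, 1, 1, 1, 1, 1
  0, 1, 1, 1, 1, 1, 1, 2, 2, 2, 2, 2
  0, 1, 1, 2, 2, 2, 2, 3, 3, 3, 3, 3
  0, 1, 1, 2, 2, 3, 3, 4, 4, 4, 4, 4
  1, 2, 2, 3, 3, 4, 4, 5, 5, 5, 5, 5
  1, 2, 2, 3, 4, 5, 5, 6, 6, 6, 6, 6
  1, 2, 2, 3, 4, 5, 5, 6, 6, 6, 6, 7
  1, 2, 2, 3, 4, 5, 6, 7, 7, 7, 7, 8
  1, 2, 3, 4, 5, 6, 7, 8, 8, 8, 8, 9
  1, 2, 3, 4, 5, 6, 7, 8, 8, 8, 9, 10
  1, 2, 3, 4, 5, 6, 7, 8, 9, 9, 10, 11
  1, 2, 3, 4, 5, 6, 7, 8, 9, 10, 11, 12

the unique w with this rank table is (8, 2, 4, 6, 1, 5, 12, 7, 3, 11, 9, 10).

8 SE-corners of the 22-cell Rothe diagram give Ess(w):

[(1, 7, 0), (4, 1, 0), (4, 3, 1), (4, 5, 2), (7, 7, 5), (7, 11, 6), (8, 3, 2), (10, 10, 8)]


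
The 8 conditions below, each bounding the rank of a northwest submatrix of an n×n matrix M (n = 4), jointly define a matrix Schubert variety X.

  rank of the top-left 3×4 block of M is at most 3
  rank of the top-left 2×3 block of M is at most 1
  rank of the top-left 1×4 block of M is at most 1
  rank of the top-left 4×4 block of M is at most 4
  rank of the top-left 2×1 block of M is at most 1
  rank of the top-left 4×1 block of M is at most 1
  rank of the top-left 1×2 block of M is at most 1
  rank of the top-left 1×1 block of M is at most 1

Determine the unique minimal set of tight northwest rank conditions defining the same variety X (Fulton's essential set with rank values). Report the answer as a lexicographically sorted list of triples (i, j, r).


Rank table r_w(4×4) implied by the 8 constraints:

  i=1: 1 | 1 | 1 | 1
  i=2: 1 | 1 | 1 | 2
  i=3: 1 | 2 | 2 | 3
  i=4: 1 | 2 | 3 | 4

so w = (1, 4, 2, 3).

Fulton essential set (1 of the 2 Rothe cells):

[(2, 3, 1)]


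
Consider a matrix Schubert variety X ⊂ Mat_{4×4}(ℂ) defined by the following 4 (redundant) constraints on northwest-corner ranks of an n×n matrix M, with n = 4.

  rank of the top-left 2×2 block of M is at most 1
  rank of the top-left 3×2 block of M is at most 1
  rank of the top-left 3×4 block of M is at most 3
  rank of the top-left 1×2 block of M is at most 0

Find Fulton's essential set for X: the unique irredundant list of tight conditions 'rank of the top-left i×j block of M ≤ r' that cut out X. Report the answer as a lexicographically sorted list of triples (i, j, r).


The tightest implied rank at each (i,j), from the 4 conditions:

  0, 0, 1, 1
  1, 1, 2, 2
  1, 1, 2, 3
  1, 2, 3, 4

hence w(1..4) = (3, 1, 4, 2).

2 SE-corners of the 3-cell Rothe diagram give Ess(w):

[(1, 2, 0), (3, 2, 1)]


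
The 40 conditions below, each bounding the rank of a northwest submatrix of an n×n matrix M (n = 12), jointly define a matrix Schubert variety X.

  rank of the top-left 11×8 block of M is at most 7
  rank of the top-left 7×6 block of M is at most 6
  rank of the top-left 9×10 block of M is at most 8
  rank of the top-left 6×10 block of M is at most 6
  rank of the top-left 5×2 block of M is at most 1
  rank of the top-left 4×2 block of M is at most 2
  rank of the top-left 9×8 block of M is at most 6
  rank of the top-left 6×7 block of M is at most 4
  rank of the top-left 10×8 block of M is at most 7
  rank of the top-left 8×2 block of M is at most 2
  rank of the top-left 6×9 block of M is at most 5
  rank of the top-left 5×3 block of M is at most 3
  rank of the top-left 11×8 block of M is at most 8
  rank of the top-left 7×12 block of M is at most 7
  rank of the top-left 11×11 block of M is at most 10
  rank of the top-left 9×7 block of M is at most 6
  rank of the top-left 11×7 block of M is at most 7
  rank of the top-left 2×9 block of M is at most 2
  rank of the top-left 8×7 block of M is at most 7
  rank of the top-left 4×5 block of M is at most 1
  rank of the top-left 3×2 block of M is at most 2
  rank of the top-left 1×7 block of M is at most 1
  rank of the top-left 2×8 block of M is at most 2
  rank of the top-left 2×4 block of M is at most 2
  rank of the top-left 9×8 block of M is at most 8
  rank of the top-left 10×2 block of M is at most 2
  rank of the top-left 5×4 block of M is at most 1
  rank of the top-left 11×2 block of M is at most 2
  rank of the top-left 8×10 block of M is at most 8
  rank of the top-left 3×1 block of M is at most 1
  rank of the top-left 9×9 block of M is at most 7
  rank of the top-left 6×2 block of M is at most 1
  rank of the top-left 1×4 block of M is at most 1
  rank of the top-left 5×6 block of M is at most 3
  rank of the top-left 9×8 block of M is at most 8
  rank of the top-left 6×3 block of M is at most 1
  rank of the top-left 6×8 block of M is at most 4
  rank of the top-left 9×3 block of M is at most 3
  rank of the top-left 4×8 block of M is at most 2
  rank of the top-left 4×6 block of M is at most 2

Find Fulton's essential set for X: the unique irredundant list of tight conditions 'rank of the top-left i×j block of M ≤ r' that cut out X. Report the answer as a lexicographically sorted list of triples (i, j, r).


Computing R[i][j] = min implied NW-rank bound (n=12, 40 conditions):

  i=1: 1, 1, 1, 1, 1, 1, 1, 1, 1, 1, 1, 1
  i=2: 1, 1, 1, 1, 1, 2, 2, 2, 2, 2, 2, 2
  i=3: 1, 1, 1, 1, 1, 2, 2, 2, 3, 3, 3, 3
  i=4: 1, 1, 1, 1, 1, 2, 2, 2, 3, 4, 4, 4
  i=5: 1, 1, 1, 1, 2, 3, 3, 3, 4, 5, 5, 5
  i=6: 1, 1, 1, 2, 3, 4, 4, 4, 5, 6, 6, 6
  i=7: 1, 2, 2, 3, 4, 5, 5, 5, 6, 7, 7, 7
  i=8: 1, 2, 3, 4, 5, 6, 6, 6, 7, 8, 8, 8
  i=9: 1, 2, 3, 4, 5, 6, 6, 6, 7, 8, 9, 9
  i=10: 1, 2, 3, 4, 5, 6, 7, 7, 8, 9, 10, 10
  i=11: 1, 2, 3, 4, 5, 6, 7, 7, 8, 9, 10, 11
  i=12: 1, 2, 3, 4, 5, 6, 7, 8, 9, 10, 11, 12

the unique w with this rank table is (1, 6, 9, 10, 5, 4, 2, 3, 11, 7, 12, 8).

Rothe diagram D(w) (24 cells), 6 SE-corners (essential conditions):

[(4, 5, 1), (4, 8, 2), (5, 4, 1), (6, 3, 1), (9, 8, 6), (11, 8, 7)]


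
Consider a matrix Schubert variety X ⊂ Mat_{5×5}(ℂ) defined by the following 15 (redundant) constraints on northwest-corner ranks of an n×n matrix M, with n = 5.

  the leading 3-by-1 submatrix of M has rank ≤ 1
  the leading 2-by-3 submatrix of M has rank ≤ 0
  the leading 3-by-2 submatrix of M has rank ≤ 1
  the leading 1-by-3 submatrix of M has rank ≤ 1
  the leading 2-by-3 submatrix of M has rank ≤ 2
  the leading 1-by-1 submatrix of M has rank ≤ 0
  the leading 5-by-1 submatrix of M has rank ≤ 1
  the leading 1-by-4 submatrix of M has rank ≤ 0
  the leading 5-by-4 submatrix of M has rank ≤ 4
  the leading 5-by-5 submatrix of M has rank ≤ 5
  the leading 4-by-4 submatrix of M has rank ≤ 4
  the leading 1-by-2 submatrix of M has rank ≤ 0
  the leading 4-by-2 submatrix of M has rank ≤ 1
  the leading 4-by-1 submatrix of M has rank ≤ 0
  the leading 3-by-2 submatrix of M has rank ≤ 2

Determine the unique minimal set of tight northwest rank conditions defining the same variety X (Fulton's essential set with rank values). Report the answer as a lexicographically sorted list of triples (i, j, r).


The tightest implied rank at each (i,j), from the 15 conditions:

  0 0 0 0 1
  0 0 0 1 2
  0 1 1 2 3
  0 1 2 3 4
  1 2 3 4 5

the unique w with this rank table is (5, 4, 2, 3, 1).

3 SE-corners of the 9-cell Rothe diagram give Ess(w):

[(1, 4, 0), (2, 3, 0), (4, 1, 0)]


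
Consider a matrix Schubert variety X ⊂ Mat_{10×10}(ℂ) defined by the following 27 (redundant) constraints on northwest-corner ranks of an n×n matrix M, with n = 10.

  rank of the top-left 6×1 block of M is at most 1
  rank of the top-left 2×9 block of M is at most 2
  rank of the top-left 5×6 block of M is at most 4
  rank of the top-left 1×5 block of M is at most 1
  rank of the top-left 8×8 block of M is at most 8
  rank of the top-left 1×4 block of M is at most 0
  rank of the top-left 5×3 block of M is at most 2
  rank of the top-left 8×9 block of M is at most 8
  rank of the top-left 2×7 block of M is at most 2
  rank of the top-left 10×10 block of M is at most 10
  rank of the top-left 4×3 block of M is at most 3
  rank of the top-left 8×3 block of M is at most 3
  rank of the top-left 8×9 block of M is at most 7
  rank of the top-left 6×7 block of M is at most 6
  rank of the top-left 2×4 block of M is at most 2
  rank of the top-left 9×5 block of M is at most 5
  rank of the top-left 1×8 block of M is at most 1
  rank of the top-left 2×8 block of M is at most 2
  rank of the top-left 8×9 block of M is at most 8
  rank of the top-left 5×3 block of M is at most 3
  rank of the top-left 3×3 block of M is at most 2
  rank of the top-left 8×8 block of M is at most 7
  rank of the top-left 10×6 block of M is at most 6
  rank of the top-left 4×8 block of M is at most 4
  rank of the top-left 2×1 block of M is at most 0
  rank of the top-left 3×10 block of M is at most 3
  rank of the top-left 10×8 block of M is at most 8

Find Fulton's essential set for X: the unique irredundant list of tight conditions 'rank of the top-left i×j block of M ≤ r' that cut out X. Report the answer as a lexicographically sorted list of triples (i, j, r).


Recovering R(i,j) via the rank-extension bound from the 27 conditions:

  R[1]: 0 0 0 0 1 1 1 1 1 1
  R[2]: 0 1 1 1 2 2 2 2 2 2
  R[3]: 1 2 2 2 3 3 3 3 3 3
  R[4]: 1 2 2 3 4 4 4 4 4 4
  R[5]: 1 2 2 3 4 4 5 5 5 5
  R[6]: 1 2 3 4 5 5 6 6 6 6
  R[7]: 1 2 3 4 5 6 7 7 7 7
  R[8]: 1 2 3 4 5 6 7 7 7 8
  R[9]: 1 2 3 4 5 6 7 8 8 9
  R[10]: 1 2 3 4 5 6 7 8 9 10

hence w(1..10) = (5, 2, 1, 4, 7, 3, 6, 10, 8, 9).

Fulton essential set (5 of the 10 Rothe cells):

[(1, 4, 0), (2, 1, 0), (5, 3, 2), (5, 6, 4), (8, 9, 7)]


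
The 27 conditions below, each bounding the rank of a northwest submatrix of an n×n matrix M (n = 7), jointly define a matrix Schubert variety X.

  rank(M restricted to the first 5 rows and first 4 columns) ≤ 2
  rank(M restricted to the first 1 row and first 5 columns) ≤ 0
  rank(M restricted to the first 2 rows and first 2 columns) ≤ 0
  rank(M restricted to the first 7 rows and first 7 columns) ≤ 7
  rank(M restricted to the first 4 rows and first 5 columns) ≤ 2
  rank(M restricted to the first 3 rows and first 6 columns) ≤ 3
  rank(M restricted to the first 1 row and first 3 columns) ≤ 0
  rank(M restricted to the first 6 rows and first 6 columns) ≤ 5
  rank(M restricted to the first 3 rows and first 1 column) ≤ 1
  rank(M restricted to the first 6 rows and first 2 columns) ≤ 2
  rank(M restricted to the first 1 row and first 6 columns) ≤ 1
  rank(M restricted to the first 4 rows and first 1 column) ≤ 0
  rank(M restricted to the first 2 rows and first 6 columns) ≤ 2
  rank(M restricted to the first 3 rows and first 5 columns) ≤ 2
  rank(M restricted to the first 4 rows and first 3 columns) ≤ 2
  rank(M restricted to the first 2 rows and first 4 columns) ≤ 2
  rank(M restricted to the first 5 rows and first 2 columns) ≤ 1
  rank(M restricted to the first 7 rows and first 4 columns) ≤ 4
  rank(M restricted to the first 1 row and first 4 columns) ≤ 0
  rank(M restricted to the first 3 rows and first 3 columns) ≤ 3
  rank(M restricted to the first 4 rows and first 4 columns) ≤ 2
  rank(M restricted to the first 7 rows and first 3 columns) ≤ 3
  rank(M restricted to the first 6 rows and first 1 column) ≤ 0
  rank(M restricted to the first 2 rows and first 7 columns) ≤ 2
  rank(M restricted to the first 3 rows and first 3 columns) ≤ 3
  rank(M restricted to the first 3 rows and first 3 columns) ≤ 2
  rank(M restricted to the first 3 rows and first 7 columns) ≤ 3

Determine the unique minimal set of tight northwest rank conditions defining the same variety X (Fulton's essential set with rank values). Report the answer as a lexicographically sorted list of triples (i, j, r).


Rank table r_w(7×7) implied by the 27 constraints:

  i=1: 0 0 0 0 0 1 1
  i=2: 0 0 1 1 1 2 2
  i=3: 0 1 2 2 2 3 3
  i=4: 0 1 2 2 2 3 4
  i=5: 0 1 2 2 3 4 5
  i=6: 0 1 2 3 4 5 6
  i=7: 1 2 3 4 5 6 7

second differences of R give the permutation w = (6, 3, 2, 7, 5, 4, 1).

D(w) has 14 cells with 5 SE-corners; essential set:

[(1, 5, 0), (2, 2, 0), (4, 5, 2), (5, 4, 2), (6, 1, 0)]


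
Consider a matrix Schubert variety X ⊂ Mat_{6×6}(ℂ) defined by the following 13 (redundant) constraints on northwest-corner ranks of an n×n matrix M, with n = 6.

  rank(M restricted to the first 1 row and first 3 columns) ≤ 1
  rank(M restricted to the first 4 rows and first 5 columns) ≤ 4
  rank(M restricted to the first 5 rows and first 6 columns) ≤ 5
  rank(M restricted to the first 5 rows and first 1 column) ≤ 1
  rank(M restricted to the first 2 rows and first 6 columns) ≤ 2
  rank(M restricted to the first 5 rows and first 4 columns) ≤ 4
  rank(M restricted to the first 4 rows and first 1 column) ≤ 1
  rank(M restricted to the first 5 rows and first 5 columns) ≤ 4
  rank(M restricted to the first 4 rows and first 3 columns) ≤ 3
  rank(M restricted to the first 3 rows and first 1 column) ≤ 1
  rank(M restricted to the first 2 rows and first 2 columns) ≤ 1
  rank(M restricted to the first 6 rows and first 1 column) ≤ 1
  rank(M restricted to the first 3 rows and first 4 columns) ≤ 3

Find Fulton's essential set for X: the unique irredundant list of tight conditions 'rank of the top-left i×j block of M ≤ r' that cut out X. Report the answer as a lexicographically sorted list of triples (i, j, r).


Rank table r_w(6×6) implied by the 13 constraints:

  1 | 1 | 1 | 1 | 1 | 1
  1 | 1 | 2 | 2 | 2 | 2
  1 | 2 | 3 | 3 | 3 | 3
  1 | 2 | 3 | 4 | 4 | 4
  1 | 2 | 3 | 4 | 4 | 5
  1 | 2 | 3 | 4 | 5 | 6

so w = (1, 3, 2, 4, 6, 5).

|D(w)|=2, |Ess(w)|=2:

[(2, 2, 1), (5, 5, 4)]


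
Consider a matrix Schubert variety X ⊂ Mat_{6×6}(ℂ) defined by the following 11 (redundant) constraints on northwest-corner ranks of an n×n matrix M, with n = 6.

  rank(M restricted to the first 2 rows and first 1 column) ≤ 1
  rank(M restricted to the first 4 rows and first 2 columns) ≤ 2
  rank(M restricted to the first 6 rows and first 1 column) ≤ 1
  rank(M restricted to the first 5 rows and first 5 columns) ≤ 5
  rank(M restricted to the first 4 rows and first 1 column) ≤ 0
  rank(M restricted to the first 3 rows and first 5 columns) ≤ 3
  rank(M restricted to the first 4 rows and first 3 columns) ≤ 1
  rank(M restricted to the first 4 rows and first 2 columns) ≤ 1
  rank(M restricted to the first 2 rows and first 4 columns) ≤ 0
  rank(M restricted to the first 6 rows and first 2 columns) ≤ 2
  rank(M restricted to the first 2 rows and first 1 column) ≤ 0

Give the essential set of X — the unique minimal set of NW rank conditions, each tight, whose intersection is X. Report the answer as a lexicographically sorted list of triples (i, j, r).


Propagating the 11 rank bounds to every northwest block:

  i=1: 0 | 0 | 0 | 0 | 1 | 1
  i=2: 0 | 0 | 0 | 0 | 1 | 2
  i=3: 0 | 1 | 1 | 1 | 2 | 3
  i=4: 0 | 1 | 1 | 2 | 3 | 4
  i=5: 1 | 2 | 2 | 3 | 4 | 5
  i=6: 1 | 2 | 3 | 4 | 5 | 6

second differences of R give the permutation w = (5, 6, 2, 4, 1, 3).

Fulton essential set (3 of the 11 Rothe cells):

[(2, 4, 0), (4, 1, 0), (4, 3, 1)]
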